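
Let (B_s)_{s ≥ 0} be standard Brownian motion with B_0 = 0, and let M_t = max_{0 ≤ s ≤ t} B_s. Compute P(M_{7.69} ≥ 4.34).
P(M_{7.69} ≥ 4.34) = 2·P(B_{7.69} ≥ 4.34) = 2(1 − Φ(4.34/√7.69)) ≈ 0.1176

By the reflection principle for Brownian motion, P(M_t ≥ a) = 2 · P(B_t ≥ a) for a ≥ 0. Since B_t ~ N(0, t), P(B_t ≥ 4.34) = 1 − Φ(4.34/√t) = 1 − Φ(4.34/√7.69) = 1 − Φ(1.5650). So
  P(M_{7.69} ≥ 4.34) = 2(1 − Φ(1.5650)) ≈ 0.1176.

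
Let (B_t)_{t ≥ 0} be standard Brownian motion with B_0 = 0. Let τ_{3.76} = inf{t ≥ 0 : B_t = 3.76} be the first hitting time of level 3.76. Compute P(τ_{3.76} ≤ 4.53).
P(τ_{3.76} ≤ 4.53) = 2(1 − Φ(3.76/√4.53)) = 2(1 − Φ(1.7666)) ≈ 0.0773

By the reflection principle for standard BM, P(τ_b ≤ t) = 2 · P(B_t ≥ b). Since B_t ~ N(0, t), P(B_t ≥ 3.76) = 1 − Φ(3.76/√t) = 1 − Φ(3.76/√4.53) = 1 − Φ(1.7666) ≈ 0.03865. Doubling: P(τ_{3.76} ≤ 4.53) ≈ 2 · 0.03865 = 0.07730 ≈ 0.0773.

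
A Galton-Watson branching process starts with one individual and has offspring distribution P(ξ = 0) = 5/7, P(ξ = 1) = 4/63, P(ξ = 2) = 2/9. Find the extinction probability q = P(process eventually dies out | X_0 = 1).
q = 1

Mean offspring μ = 0·5/7 + 1·4/63 + 2·2/9 = 32/63 ≤ 1. For μ ≤ 1 with offspring not concentrated at 1, the Galton-Watson process goes extinct almost surely, so q = 1.
(Algebraic check: The pgf is f(s) = 5/7 + 4/63·s + 2/9·s². The extinction probability q is the smallest fixed point of f in [0, 1]. Setting s = f(s):
  2/9·s² + (4/63 − 1)·s + 5/7 = 0
  2/9·s² − (5/7 + 2/9)·s + 5/7 = 0
which factors as (s − 1)·(2/9·s − 5/7) = 0, giving roots s = 1 and s = (5/7)/(2/9) = 45/14. Since 45/14 ≥ 1, the smallest root in [0, 1] is s = 1.)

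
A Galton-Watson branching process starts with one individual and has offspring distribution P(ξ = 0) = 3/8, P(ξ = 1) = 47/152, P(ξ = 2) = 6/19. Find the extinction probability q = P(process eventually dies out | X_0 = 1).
q = 1

Mean offspring μ = 0·3/8 + 1·47/152 + 2·6/19 = 143/152 ≤ 1. For μ ≤ 1 with offspring not concentrated at 1, the Galton-Watson process goes extinct almost surely, so q = 1.
(Algebraic check: The pgf is f(s) = 3/8 + 47/152·s + 6/19·s². The extinction probability q is the smallest fixed point of f in [0, 1]. Setting s = f(s):
  6/19·s² + (47/152 − 1)·s + 3/8 = 0
  6/19·s² − (3/8 + 6/19)·s + 3/8 = 0
which factors as (s − 1)·(6/19·s − 3/8) = 0, giving roots s = 1 and s = (3/8)/(6/19) = 19/16. Since 19/16 ≥ 1, the smallest root in [0, 1] is s = 1.)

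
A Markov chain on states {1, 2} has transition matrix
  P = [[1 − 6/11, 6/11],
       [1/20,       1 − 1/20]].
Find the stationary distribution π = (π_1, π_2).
π_1 = 11/131, π_2 = 120/131

Solve πP = π with π_1 + π_2 = 1. From πP = π: π_1 · (1 − 6/11) + π_2 · 1/20 = π_1 ⇒ π_2 · 1/20 = π_1 · 6/11 ⇒ π_2/π_1 = (6/11)/(1/20) = 120/11. Together with π_1 + π_2 = 1:
  π_1 = (1/20)/(6/11 + 1/20) = (1/20)/(131/220) = 11/131,
  π_2 = (6/11)/(6/11 + 1/20) = (6/11)/(131/220) = 120/131.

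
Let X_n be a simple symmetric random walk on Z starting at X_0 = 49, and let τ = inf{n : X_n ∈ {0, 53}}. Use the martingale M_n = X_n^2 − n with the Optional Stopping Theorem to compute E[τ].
E[τ] = 196

M_n = X_n^2 − n is a martingale (since E[X_{n+1}^2 | F_n] = X_n^2 + 1). By OST (τ has finite mean in a bounded region), E[M_τ] = E[M_0] = X_0^2 − 0 = 49^2 = 2401. Also E[M_τ] = E[X_τ^2] − E[τ]. The walk exits at 0 or 53, with P(hit 53 first) = 49/53, so E[X_τ^2] = 53^2 · 49/53 + 0 = 2597. Thus E[τ] = E[X_τ^2] − E[M_τ] = 2597 − 2401 = 196 = 49(53 − 49) = 196.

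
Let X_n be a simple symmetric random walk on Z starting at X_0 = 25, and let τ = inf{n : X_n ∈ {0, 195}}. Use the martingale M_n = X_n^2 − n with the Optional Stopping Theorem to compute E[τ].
E[τ] = 4250

M_n = X_n^2 − n is a martingale (since E[X_{n+1}^2 | F_n] = X_n^2 + 1). By OST (τ has finite mean in a bounded region), E[M_τ] = E[M_0] = X_0^2 − 0 = 25^2 = 625. Also E[M_τ] = E[X_τ^2] − E[τ]. The walk exits at 0 or 195, with P(hit 195 first) = 25/195, so E[X_τ^2] = 195^2 · 25/195 + 0 = 4875. Thus E[τ] = E[X_τ^2] − E[M_τ] = 4875 − 625 = 4250 = 25(195 − 25) = 4250.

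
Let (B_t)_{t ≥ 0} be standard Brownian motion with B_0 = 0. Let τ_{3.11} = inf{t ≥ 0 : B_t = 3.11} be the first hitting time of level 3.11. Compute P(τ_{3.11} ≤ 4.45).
P(τ_{3.11} ≤ 4.45) = 2(1 − Φ(3.11/√4.45)) = 2(1 − Φ(1.4743)) ≈ 0.1404

By the reflection principle for standard BM, P(τ_b ≤ t) = 2 · P(B_t ≥ b). Since B_t ~ N(0, t), P(B_t ≥ 3.11) = 1 − Φ(3.11/√t) = 1 − Φ(3.11/√4.45) = 1 − Φ(1.4743) ≈ 0.07020. Doubling: P(τ_{3.11} ≤ 4.45) ≈ 2 · 0.07020 = 0.14040 ≈ 0.1404.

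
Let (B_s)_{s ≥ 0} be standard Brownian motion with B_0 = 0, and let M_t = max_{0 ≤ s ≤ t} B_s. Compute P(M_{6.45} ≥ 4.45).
P(M_{6.45} ≥ 4.45) = 2·P(B_{6.45} ≥ 4.45) = 2(1 − Φ(4.45/√6.45)) ≈ 0.0797

By the reflection principle for Brownian motion, P(M_t ≥ a) = 2 · P(B_t ≥ a) for a ≥ 0. Since B_t ~ N(0, t), P(B_t ≥ 4.45) = 1 − Φ(4.45/√t) = 1 − Φ(4.45/√6.45) = 1 − Φ(1.7522). So
  P(M_{6.45} ≥ 4.45) = 2(1 − Φ(1.7522)) ≈ 0.0797.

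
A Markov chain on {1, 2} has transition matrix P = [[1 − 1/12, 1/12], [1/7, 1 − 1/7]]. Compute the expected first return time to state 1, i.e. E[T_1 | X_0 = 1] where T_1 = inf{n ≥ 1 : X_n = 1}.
E[T_1 | X_0 = 1] = 1/π_1 = 19/12

For an irreducible recurrent Markov chain with stationary distribution π, E[T_i | X_0 = i] = 1/π_i (Kac's formula). Here π_1 = (1/7)/(1/12 + 1/7) = (1/7)/(19/84) = 12/19, so E[T_1 | X_0 = 1] = 1/π_1 = (1/12 + 1/7)/(1/7) = (19/84)/(1/7) = 19/12.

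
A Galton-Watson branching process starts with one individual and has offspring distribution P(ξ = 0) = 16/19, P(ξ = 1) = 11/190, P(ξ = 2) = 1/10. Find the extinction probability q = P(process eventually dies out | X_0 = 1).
q = 1

Mean offspring μ = 0·16/19 + 1·11/190 + 2·1/10 = 49/190 ≤ 1. For μ ≤ 1 with offspring not concentrated at 1, the Galton-Watson process goes extinct almost surely, so q = 1.
(Algebraic check: The pgf is f(s) = 16/19 + 11/190·s + 1/10·s². The extinction probability q is the smallest fixed point of f in [0, 1]. Setting s = f(s):
  1/10·s² + (11/190 − 1)·s + 16/19 = 0
  1/10·s² − (16/19 + 1/10)·s + 16/19 = 0
which factors as (s − 1)·(1/10·s − 16/19) = 0, giving roots s = 1 and s = (16/19)/(1/10) = 160/19. Since 160/19 ≥ 1, the smallest root in [0, 1] is s = 1.)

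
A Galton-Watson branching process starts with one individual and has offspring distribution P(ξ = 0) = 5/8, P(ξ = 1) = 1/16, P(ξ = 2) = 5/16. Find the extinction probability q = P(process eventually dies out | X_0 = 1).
q = 1

Mean offspring μ = 0·5/8 + 1·1/16 + 2·5/16 = 11/16 ≤ 1. For μ ≤ 1 with offspring not concentrated at 1, the Galton-Watson process goes extinct almost surely, so q = 1.
(Algebraic check: The pgf is f(s) = 5/8 + 1/16·s + 5/16·s². The extinction probability q is the smallest fixed point of f in [0, 1]. Setting s = f(s):
  5/16·s² + (1/16 − 1)·s + 5/8 = 0
  5/16·s² − (5/8 + 5/16)·s + 5/8 = 0
which factors as (s − 1)·(5/16·s − 5/8) = 0, giving roots s = 1 and s = (5/8)/(5/16) = 2. Since 2 ≥ 1, the smallest root in [0, 1] is s = 1.)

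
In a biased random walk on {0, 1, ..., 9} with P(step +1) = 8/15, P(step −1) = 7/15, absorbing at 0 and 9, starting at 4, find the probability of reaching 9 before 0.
P(hit 9 before 0) = (1 − (7/8)^4) / (1 − (7/8)^9) = 55541760/93864121

Let u_k denote P(reach 9 before 0 | start at k). Boundary: u_0 = 0, u_9 = 1. Recurrence: u_k = 8/15·u_{k+1} + 7/15·u_{k-1} for 1 ≤ k ≤ 8. Try u_k = A + B·r^k with r = q/p = (7/15)/(8/15) = 7/8. Substitution satisfies the recurrence; boundary conditions give:
  u_k = (1 − r^k) / (1 − r^N) = (1 − (7/8)^4) / (1 − (7/8)^9) = 55541760/93864121.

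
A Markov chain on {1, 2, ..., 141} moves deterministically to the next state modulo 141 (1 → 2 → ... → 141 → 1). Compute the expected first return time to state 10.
E[T_10 | X_0 = 10] = 141

The chain cycles deterministically, so starting at state 10 it returns in exactly 141 steps. Equivalently, the stationary distribution is uniform π_j = 1/141 for every state j, so by Kac's formula E[T_10] = 1/π_10 = 141.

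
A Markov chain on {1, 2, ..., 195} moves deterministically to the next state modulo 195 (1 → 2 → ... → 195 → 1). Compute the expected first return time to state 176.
E[T_176 | X_0 = 176] = 195

The chain cycles deterministically, so starting at state 176 it returns in exactly 195 steps. Equivalently, the stationary distribution is uniform π_j = 1/195 for every state j, so by Kac's formula E[T_176] = 1/π_176 = 195.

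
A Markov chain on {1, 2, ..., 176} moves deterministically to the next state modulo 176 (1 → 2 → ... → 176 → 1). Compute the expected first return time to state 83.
E[T_83 | X_0 = 83] = 176

The chain cycles deterministically, so starting at state 83 it returns in exactly 176 steps. Equivalently, the stationary distribution is uniform π_j = 1/176 for every state j, so by Kac's formula E[T_83] = 1/π_83 = 176.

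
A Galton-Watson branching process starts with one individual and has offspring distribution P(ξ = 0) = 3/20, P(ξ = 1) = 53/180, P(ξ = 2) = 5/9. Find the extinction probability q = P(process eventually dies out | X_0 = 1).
q = 27/100

The pgf is f(s) = 3/20 + 53/180·s + 5/9·s². The extinction probability q is the smallest fixed point of f in [0, 1]. Setting s = f(s):
  5/9·s² + (53/180 − 1)·s + 3/20 = 0
  5/9·s² − (3/20 + 5/9)·s + 3/20 = 0
which factors as (s − 1)·(5/9·s − 3/20) = 0, giving roots s = 1 and s = (3/20)/(5/9) = 27/100.
Mean offspring μ = 53/180 + 2·5/9 = 253/180 > 1 (supercritical), so q < 1. The extinction probability is the smaller root: q = (3/20)/(5/9) = 27/100.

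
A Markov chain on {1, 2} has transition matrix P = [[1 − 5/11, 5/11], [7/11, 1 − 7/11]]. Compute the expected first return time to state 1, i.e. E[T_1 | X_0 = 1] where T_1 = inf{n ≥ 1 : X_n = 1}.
E[T_1 | X_0 = 1] = 1/π_1 = 12/7

For an irreducible recurrent Markov chain with stationary distribution π, E[T_i | X_0 = i] = 1/π_i (Kac's formula). Here π_1 = (7/11)/(5/11 + 7/11) = (7/11)/(12/11) = 7/12, so E[T_1 | X_0 = 1] = 1/π_1 = (5/11 + 7/11)/(7/11) = (12/11)/(7/11) = 12/7.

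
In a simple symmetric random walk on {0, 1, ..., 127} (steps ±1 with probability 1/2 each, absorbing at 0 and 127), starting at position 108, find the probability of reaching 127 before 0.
P(hit 127 before 0) = 108/127

Let u_k = P(hit 127 before 0 | start at k). Then u_0 = 0, u_127 = 1, and u_k = u_{k-1}/2 + u_{k+1}/2 for 1 ≤ k ≤ 126. This harmonic recurrence is solved by u_k = k/127, giving u_108 = 108/127.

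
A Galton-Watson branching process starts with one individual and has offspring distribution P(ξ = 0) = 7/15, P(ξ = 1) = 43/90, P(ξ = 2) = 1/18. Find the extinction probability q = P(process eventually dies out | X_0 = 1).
q = 1

Mean offspring μ = 0·7/15 + 1·43/90 + 2·1/18 = 53/90 ≤ 1. For μ ≤ 1 with offspring not concentrated at 1, the Galton-Watson process goes extinct almost surely, so q = 1.
(Algebraic check: The pgf is f(s) = 7/15 + 43/90·s + 1/18·s². The extinction probability q is the smallest fixed point of f in [0, 1]. Setting s = f(s):
  1/18·s² + (43/90 − 1)·s + 7/15 = 0
  1/18·s² − (7/15 + 1/18)·s + 7/15 = 0
which factors as (s − 1)·(1/18·s − 7/15) = 0, giving roots s = 1 and s = (7/15)/(1/18) = 42/5. Since 42/5 ≥ 1, the smallest root in [0, 1] is s = 1.)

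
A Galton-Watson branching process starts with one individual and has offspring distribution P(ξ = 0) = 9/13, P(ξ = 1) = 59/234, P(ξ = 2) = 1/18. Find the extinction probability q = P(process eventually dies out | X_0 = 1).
q = 1

Mean offspring μ = 0·9/13 + 1·59/234 + 2·1/18 = 85/234 ≤ 1. For μ ≤ 1 with offspring not concentrated at 1, the Galton-Watson process goes extinct almost surely, so q = 1.
(Algebraic check: The pgf is f(s) = 9/13 + 59/234·s + 1/18·s². The extinction probability q is the smallest fixed point of f in [0, 1]. Setting s = f(s):
  1/18·s² + (59/234 − 1)·s + 9/13 = 0
  1/18·s² − (9/13 + 1/18)·s + 9/13 = 0
which factors as (s − 1)·(1/18·s − 9/13) = 0, giving roots s = 1 and s = (9/13)/(1/18) = 162/13. Since 162/13 ≥ 1, the smallest root in [0, 1] is s = 1.)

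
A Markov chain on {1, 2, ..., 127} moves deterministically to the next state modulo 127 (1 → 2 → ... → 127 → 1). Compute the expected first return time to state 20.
E[T_20 | X_0 = 20] = 127

The chain cycles deterministically, so starting at state 20 it returns in exactly 127 steps. Equivalently, the stationary distribution is uniform π_j = 1/127 for every state j, so by Kac's formula E[T_20] = 1/π_20 = 127.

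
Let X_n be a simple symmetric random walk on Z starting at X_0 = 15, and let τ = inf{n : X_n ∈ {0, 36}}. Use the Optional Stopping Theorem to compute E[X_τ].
E[X_τ] = 15

X_n is a martingale and τ is a bounded-mean stopping time (indeed τ is finite a.s. with bounded expectation since the walk is in a bounded region). By the OST, E[X_τ] = E[X_0] = 15. Equivalently: E[X_τ] = 36 · P(hit 36 first) + 0 · P(hit 0 first) = 36 · (15/36) = 15.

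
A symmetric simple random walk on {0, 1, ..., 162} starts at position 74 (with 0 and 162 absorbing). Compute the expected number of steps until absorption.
E[τ | X_0 = 74] = 6512

Let v_k = E[τ | X_0 = k]. Boundary: v_0 = v_162 = 0. Recurrence: v_k = 1 + (v_{k-1} + v_{k+1})/2 for 1 ≤ k ≤ 161. The particular solution to v_k − (v_{k-1} + v_{k+1})/2 = 1 is v_k = −k^2. Adding homogeneous solution A + B k and matching boundaries gives v_k = k (162 − k). Substituting k = 74: v_74 = 74 · 88 = 6512.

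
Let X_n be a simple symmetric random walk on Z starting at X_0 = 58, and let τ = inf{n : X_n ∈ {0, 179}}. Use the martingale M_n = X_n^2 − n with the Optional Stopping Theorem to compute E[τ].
E[τ] = 7018

M_n = X_n^2 − n is a martingale (since E[X_{n+1}^2 | F_n] = X_n^2 + 1). By OST (τ has finite mean in a bounded region), E[M_τ] = E[M_0] = X_0^2 − 0 = 58^2 = 3364. Also E[M_τ] = E[X_τ^2] − E[τ]. The walk exits at 0 or 179, with P(hit 179 first) = 58/179, so E[X_τ^2] = 179^2 · 58/179 + 0 = 10382. Thus E[τ] = E[X_τ^2] − E[M_τ] = 10382 − 3364 = 7018 = 58(179 − 58) = 7018.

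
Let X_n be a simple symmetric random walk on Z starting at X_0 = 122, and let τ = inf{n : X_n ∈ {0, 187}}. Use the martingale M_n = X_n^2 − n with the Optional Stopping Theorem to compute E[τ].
E[τ] = 7930

M_n = X_n^2 − n is a martingale (since E[X_{n+1}^2 | F_n] = X_n^2 + 1). By OST (τ has finite mean in a bounded region), E[M_τ] = E[M_0] = X_0^2 − 0 = 122^2 = 14884. Also E[M_τ] = E[X_τ^2] − E[τ]. The walk exits at 0 or 187, with P(hit 187 first) = 122/187, so E[X_τ^2] = 187^2 · 122/187 + 0 = 22814. Thus E[τ] = E[X_τ^2] − E[M_τ] = 22814 − 14884 = 7930 = 122(187 − 122) = 7930.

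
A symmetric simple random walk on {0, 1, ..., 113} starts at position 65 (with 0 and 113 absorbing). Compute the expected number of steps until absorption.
E[τ | X_0 = 65] = 3120

Let v_k = E[τ | X_0 = k]. Boundary: v_0 = v_113 = 0. Recurrence: v_k = 1 + (v_{k-1} + v_{k+1})/2 for 1 ≤ k ≤ 112. The particular solution to v_k − (v_{k-1} + v_{k+1})/2 = 1 is v_k = −k^2. Adding homogeneous solution A + B k and matching boundaries gives v_k = k (113 − k). Substituting k = 65: v_65 = 65 · 48 = 3120.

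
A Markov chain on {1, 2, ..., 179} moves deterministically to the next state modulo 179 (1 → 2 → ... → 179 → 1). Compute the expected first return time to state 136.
E[T_136 | X_0 = 136] = 179

The chain cycles deterministically, so starting at state 136 it returns in exactly 179 steps. Equivalently, the stationary distribution is uniform π_j = 1/179 for every state j, so by Kac's formula E[T_136] = 1/π_136 = 179.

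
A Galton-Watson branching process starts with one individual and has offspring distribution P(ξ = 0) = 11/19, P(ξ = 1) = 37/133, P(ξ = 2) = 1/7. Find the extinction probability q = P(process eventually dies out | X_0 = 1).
q = 1

Mean offspring μ = 0·11/19 + 1·37/133 + 2·1/7 = 75/133 ≤ 1. For μ ≤ 1 with offspring not concentrated at 1, the Galton-Watson process goes extinct almost surely, so q = 1.
(Algebraic check: The pgf is f(s) = 11/19 + 37/133·s + 1/7·s². The extinction probability q is the smallest fixed point of f in [0, 1]. Setting s = f(s):
  1/7·s² + (37/133 − 1)·s + 11/19 = 0
  1/7·s² − (11/19 + 1/7)·s + 11/19 = 0
which factors as (s − 1)·(1/7·s − 11/19) = 0, giving roots s = 1 and s = (11/19)/(1/7) = 77/19. Since 77/19 ≥ 1, the smallest root in [0, 1] is s = 1.)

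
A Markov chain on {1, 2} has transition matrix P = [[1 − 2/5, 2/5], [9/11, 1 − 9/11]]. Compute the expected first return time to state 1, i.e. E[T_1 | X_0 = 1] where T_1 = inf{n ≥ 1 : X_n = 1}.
E[T_1 | X_0 = 1] = 1/π_1 = 67/45

For an irreducible recurrent Markov chain with stationary distribution π, E[T_i | X_0 = i] = 1/π_i (Kac's formula). Here π_1 = (9/11)/(2/5 + 9/11) = (9/11)/(67/55) = 45/67, so E[T_1 | X_0 = 1] = 1/π_1 = (2/5 + 9/11)/(9/11) = (67/55)/(9/11) = 67/45.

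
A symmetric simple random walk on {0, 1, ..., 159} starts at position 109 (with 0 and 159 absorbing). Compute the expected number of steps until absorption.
E[τ | X_0 = 109] = 5450

Let v_k = E[τ | X_0 = k]. Boundary: v_0 = v_159 = 0. Recurrence: v_k = 1 + (v_{k-1} + v_{k+1})/2 for 1 ≤ k ≤ 158. The particular solution to v_k − (v_{k-1} + v_{k+1})/2 = 1 is v_k = −k^2. Adding homogeneous solution A + B k and matching boundaries gives v_k = k (159 − k). Substituting k = 109: v_109 = 109 · 50 = 5450.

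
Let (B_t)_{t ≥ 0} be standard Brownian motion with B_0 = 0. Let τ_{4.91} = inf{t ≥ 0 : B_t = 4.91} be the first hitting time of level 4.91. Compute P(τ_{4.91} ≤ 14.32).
P(τ_{4.91} ≤ 14.32) = 2(1 − Φ(4.91/√14.32)) = 2(1 − Φ(1.2975)) ≈ 0.1945

By the reflection principle for standard BM, P(τ_b ≤ t) = 2 · P(B_t ≥ b). Since B_t ~ N(0, t), P(B_t ≥ 4.91) = 1 − Φ(4.91/√t) = 1 − Φ(4.91/√14.32) = 1 − Φ(1.2975) ≈ 0.09723. Doubling: P(τ_{4.91} ≤ 14.32) ≈ 2 · 0.09723 = 0.19446 ≈ 0.1945.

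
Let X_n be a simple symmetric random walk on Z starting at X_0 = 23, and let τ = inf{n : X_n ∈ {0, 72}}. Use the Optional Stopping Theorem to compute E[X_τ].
E[X_τ] = 23

X_n is a martingale and τ is a bounded-mean stopping time (indeed τ is finite a.s. with bounded expectation since the walk is in a bounded region). By the OST, E[X_τ] = E[X_0] = 23. Equivalently: E[X_τ] = 72 · P(hit 72 first) + 0 · P(hit 0 first) = 72 · (23/72) = 23.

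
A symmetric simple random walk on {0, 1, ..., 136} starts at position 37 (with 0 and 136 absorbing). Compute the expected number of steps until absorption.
E[τ | X_0 = 37] = 3663

Let v_k = E[τ | X_0 = k]. Boundary: v_0 = v_136 = 0. Recurrence: v_k = 1 + (v_{k-1} + v_{k+1})/2 for 1 ≤ k ≤ 135. The particular solution to v_k − (v_{k-1} + v_{k+1})/2 = 1 is v_k = −k^2. Adding homogeneous solution A + B k and matching boundaries gives v_k = k (136 − k). Substituting k = 37: v_37 = 37 · 99 = 3663.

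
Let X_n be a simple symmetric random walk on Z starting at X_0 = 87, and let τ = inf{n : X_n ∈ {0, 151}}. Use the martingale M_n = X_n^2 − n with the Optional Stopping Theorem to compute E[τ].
E[τ] = 5568

M_n = X_n^2 − n is a martingale (since E[X_{n+1}^2 | F_n] = X_n^2 + 1). By OST (τ has finite mean in a bounded region), E[M_τ] = E[M_0] = X_0^2 − 0 = 87^2 = 7569. Also E[M_τ] = E[X_τ^2] − E[τ]. The walk exits at 0 or 151, with P(hit 151 first) = 87/151, so E[X_τ^2] = 151^2 · 87/151 + 0 = 13137. Thus E[τ] = E[X_τ^2] − E[M_τ] = 13137 − 7569 = 5568 = 87(151 − 87) = 5568.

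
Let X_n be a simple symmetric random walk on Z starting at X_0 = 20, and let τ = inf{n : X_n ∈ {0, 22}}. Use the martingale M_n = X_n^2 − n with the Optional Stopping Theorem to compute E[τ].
E[τ] = 40

M_n = X_n^2 − n is a martingale (since E[X_{n+1}^2 | F_n] = X_n^2 + 1). By OST (τ has finite mean in a bounded region), E[M_τ] = E[M_0] = X_0^2 − 0 = 20^2 = 400. Also E[M_τ] = E[X_τ^2] − E[τ]. The walk exits at 0 or 22, with P(hit 22 first) = 20/22, so E[X_τ^2] = 22^2 · 20/22 + 0 = 440. Thus E[τ] = E[X_τ^2] − E[M_τ] = 440 − 400 = 40 = 20(22 − 20) = 40.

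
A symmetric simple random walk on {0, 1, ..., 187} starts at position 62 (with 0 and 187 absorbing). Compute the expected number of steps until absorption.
E[τ | X_0 = 62] = 7750

Let v_k = E[τ | X_0 = k]. Boundary: v_0 = v_187 = 0. Recurrence: v_k = 1 + (v_{k-1} + v_{k+1})/2 for 1 ≤ k ≤ 186. The particular solution to v_k − (v_{k-1} + v_{k+1})/2 = 1 is v_k = −k^2. Adding homogeneous solution A + B k and matching boundaries gives v_k = k (187 − k). Substituting k = 62: v_62 = 62 · 125 = 7750.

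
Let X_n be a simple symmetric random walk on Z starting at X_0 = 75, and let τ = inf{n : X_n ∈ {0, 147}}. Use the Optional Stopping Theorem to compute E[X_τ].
E[X_τ] = 75

X_n is a martingale and τ is a bounded-mean stopping time (indeed τ is finite a.s. with bounded expectation since the walk is in a bounded region). By the OST, E[X_τ] = E[X_0] = 75. Equivalently: E[X_τ] = 147 · P(hit 147 first) + 0 · P(hit 0 first) = 147 · (75/147) = 75.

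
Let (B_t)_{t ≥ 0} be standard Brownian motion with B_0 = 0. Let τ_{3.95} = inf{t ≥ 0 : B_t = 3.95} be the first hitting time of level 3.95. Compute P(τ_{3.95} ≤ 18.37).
P(τ_{3.95} ≤ 18.37) = 2(1 − Φ(3.95/√18.37)) = 2(1 − Φ(0.9216)) ≈ 0.3567

By the reflection principle for standard BM, P(τ_b ≤ t) = 2 · P(B_t ≥ b). Since B_t ~ N(0, t), P(B_t ≥ 3.95) = 1 − Φ(3.95/√t) = 1 − Φ(3.95/√18.37) = 1 − Φ(0.9216) ≈ 0.17837. Doubling: P(τ_{3.95} ≤ 18.37) ≈ 2 · 0.17837 = 0.35674 ≈ 0.3567.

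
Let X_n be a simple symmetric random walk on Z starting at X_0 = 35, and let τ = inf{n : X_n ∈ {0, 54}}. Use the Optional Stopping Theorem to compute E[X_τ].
E[X_τ] = 35

X_n is a martingale and τ is a bounded-mean stopping time (indeed τ is finite a.s. with bounded expectation since the walk is in a bounded region). By the OST, E[X_τ] = E[X_0] = 35. Equivalently: E[X_τ] = 54 · P(hit 54 first) + 0 · P(hit 0 first) = 54 · (35/54) = 35.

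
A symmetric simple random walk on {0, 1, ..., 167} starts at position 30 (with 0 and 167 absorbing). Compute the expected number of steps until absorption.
E[τ | X_0 = 30] = 4110

Let v_k = E[τ | X_0 = k]. Boundary: v_0 = v_167 = 0. Recurrence: v_k = 1 + (v_{k-1} + v_{k+1})/2 for 1 ≤ k ≤ 166. The particular solution to v_k − (v_{k-1} + v_{k+1})/2 = 1 is v_k = −k^2. Adding homogeneous solution A + B k and matching boundaries gives v_k = k (167 − k). Substituting k = 30: v_30 = 30 · 137 = 4110.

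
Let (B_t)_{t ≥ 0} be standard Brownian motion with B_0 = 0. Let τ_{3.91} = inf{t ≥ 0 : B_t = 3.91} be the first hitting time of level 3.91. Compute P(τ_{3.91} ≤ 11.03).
P(τ_{3.91} ≤ 11.03) = 2(1 − Φ(3.91/√11.03)) = 2(1 − Φ(1.1773)) ≈ 0.2391

By the reflection principle for standard BM, P(τ_b ≤ t) = 2 · P(B_t ≥ b). Since B_t ~ N(0, t), P(B_t ≥ 3.91) = 1 − Φ(3.91/√t) = 1 − Φ(3.91/√11.03) = 1 − Φ(1.1773) ≈ 0.11954. Doubling: P(τ_{3.91} ≤ 11.03) ≈ 2 · 0.11954 = 0.23908 ≈ 0.2391.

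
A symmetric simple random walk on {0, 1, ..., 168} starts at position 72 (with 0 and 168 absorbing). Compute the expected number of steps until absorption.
E[τ | X_0 = 72] = 6912

Let v_k = E[τ | X_0 = k]. Boundary: v_0 = v_168 = 0. Recurrence: v_k = 1 + (v_{k-1} + v_{k+1})/2 for 1 ≤ k ≤ 167. The particular solution to v_k − (v_{k-1} + v_{k+1})/2 = 1 is v_k = −k^2. Adding homogeneous solution A + B k and matching boundaries gives v_k = k (168 − k). Substituting k = 72: v_72 = 72 · 96 = 6912.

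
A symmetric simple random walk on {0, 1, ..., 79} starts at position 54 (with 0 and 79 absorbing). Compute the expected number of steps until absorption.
E[τ | X_0 = 54] = 1350

Let v_k = E[τ | X_0 = k]. Boundary: v_0 = v_79 = 0. Recurrence: v_k = 1 + (v_{k-1} + v_{k+1})/2 for 1 ≤ k ≤ 78. The particular solution to v_k − (v_{k-1} + v_{k+1})/2 = 1 is v_k = −k^2. Adding homogeneous solution A + B k and matching boundaries gives v_k = k (79 − k). Substituting k = 54: v_54 = 54 · 25 = 1350.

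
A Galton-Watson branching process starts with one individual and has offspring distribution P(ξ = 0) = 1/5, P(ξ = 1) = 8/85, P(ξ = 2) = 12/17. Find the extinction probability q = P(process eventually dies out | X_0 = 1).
q = 17/60

The pgf is f(s) = 1/5 + 8/85·s + 12/17·s². The extinction probability q is the smallest fixed point of f in [0, 1]. Setting s = f(s):
  12/17·s² + (8/85 − 1)·s + 1/5 = 0
  12/17·s² − (1/5 + 12/17)·s + 1/5 = 0
which factors as (s − 1)·(12/17·s − 1/5) = 0, giving roots s = 1 and s = (1/5)/(12/17) = 17/60.
Mean offspring μ = 8/85 + 2·12/17 = 128/85 > 1 (supercritical), so q < 1. The extinction probability is the smaller root: q = (1/5)/(12/17) = 17/60.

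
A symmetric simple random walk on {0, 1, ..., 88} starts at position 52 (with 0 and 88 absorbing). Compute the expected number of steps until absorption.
E[τ | X_0 = 52] = 1872

Let v_k = E[τ | X_0 = k]. Boundary: v_0 = v_88 = 0. Recurrence: v_k = 1 + (v_{k-1} + v_{k+1})/2 for 1 ≤ k ≤ 87. The particular solution to v_k − (v_{k-1} + v_{k+1})/2 = 1 is v_k = −k^2. Adding homogeneous solution A + B k and matching boundaries gives v_k = k (88 − k). Substituting k = 52: v_52 = 52 · 36 = 1872.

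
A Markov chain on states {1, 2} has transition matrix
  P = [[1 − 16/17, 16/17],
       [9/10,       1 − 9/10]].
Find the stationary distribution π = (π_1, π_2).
π_1 = 153/313, π_2 = 160/313

Solve πP = π with π_1 + π_2 = 1. From πP = π: π_1 · (1 − 16/17) + π_2 · 9/10 = π_1 ⇒ π_2 · 9/10 = π_1 · 16/17 ⇒ π_2/π_1 = (16/17)/(9/10) = 160/153. Together with π_1 + π_2 = 1:
  π_1 = (9/10)/(16/17 + 9/10) = (9/10)/(313/170) = 153/313,
  π_2 = (16/17)/(16/17 + 9/10) = (16/17)/(313/170) = 160/313.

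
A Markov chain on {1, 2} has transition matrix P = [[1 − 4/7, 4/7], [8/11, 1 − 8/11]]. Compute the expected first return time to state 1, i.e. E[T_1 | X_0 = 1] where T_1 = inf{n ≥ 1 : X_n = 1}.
E[T_1 | X_0 = 1] = 1/π_1 = 25/14

For an irreducible recurrent Markov chain with stationary distribution π, E[T_i | X_0 = i] = 1/π_i (Kac's formula). Here π_1 = (8/11)/(4/7 + 8/11) = (8/11)/(100/77) = 14/25, so E[T_1 | X_0 = 1] = 1/π_1 = (4/7 + 8/11)/(8/11) = (100/77)/(8/11) = 25/14.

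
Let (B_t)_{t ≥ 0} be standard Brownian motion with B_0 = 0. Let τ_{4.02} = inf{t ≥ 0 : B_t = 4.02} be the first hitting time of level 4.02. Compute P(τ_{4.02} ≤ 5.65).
P(τ_{4.02} ≤ 5.65) = 2(1 − Φ(4.02/√5.65)) = 2(1 − Φ(1.6912)) ≈ 0.0908

By the reflection principle for standard BM, P(τ_b ≤ t) = 2 · P(B_t ≥ b). Since B_t ~ N(0, t), P(B_t ≥ 4.02) = 1 − Φ(4.02/√t) = 1 − Φ(4.02/√5.65) = 1 − Φ(1.6912) ≈ 0.04540. Doubling: P(τ_{4.02} ≤ 5.65) ≈ 2 · 0.04540 = 0.09080 ≈ 0.0908.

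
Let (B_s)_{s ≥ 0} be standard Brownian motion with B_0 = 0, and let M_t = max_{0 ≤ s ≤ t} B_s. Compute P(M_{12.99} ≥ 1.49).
P(M_{12.99} ≥ 1.49) = 2·P(B_{12.99} ≥ 1.49) = 2(1 − Φ(1.49/√12.99)) ≈ 0.6793

By the reflection principle for Brownian motion, P(M_t ≥ a) = 2 · P(B_t ≥ a) for a ≥ 0. Since B_t ~ N(0, t), P(B_t ≥ 1.49) = 1 − Φ(1.49/√t) = 1 − Φ(1.49/√12.99) = 1 − Φ(0.4134). So
  P(M_{12.99} ≥ 1.49) = 2(1 − Φ(0.4134)) ≈ 0.6793.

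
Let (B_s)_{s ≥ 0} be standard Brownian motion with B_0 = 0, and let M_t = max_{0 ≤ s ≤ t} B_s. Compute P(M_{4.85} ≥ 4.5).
P(M_{4.85} ≥ 4.5) = 2·P(B_{4.85} ≥ 4.5) = 2(1 − Φ(4.5/√4.85)) ≈ 0.0410

By the reflection principle for Brownian motion, P(M_t ≥ a) = 2 · P(B_t ≥ a) for a ≥ 0. Since B_t ~ N(0, t), P(B_t ≥ 4.5) = 1 − Φ(4.5/√t) = 1 − Φ(4.5/√4.85) = 1 − Φ(2.0433). So
  P(M_{4.85} ≥ 4.5) = 2(1 − Φ(2.0433)) ≈ 0.0410.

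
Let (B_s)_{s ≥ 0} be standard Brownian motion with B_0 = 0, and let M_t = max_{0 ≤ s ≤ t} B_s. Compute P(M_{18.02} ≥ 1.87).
P(M_{18.02} ≥ 1.87) = 2·P(B_{18.02} ≥ 1.87) = 2(1 − Φ(1.87/√18.02)) ≈ 0.6596

By the reflection principle for Brownian motion, P(M_t ≥ a) = 2 · P(B_t ≥ a) for a ≥ 0. Since B_t ~ N(0, t), P(B_t ≥ 1.87) = 1 − Φ(1.87/√t) = 1 − Φ(1.87/√18.02) = 1 − Φ(0.4405). So
  P(M_{18.02} ≥ 1.87) = 2(1 − Φ(0.4405)) ≈ 0.6596.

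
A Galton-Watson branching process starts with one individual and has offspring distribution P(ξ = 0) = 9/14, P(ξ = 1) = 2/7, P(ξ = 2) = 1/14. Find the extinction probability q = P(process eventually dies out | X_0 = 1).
q = 1

Mean offspring μ = 0·9/14 + 1·2/7 + 2·1/14 = 3/7 ≤ 1. For μ ≤ 1 with offspring not concentrated at 1, the Galton-Watson process goes extinct almost surely, so q = 1.
(Algebraic check: The pgf is f(s) = 9/14 + 2/7·s + 1/14·s². The extinction probability q is the smallest fixed point of f in [0, 1]. Setting s = f(s):
  1/14·s² + (2/7 − 1)·s + 9/14 = 0
  1/14·s² − (9/14 + 1/14)·s + 9/14 = 0
which factors as (s − 1)·(1/14·s − 9/14) = 0, giving roots s = 1 and s = (9/14)/(1/14) = 9. Since 9 ≥ 1, the smallest root in [0, 1] is s = 1.)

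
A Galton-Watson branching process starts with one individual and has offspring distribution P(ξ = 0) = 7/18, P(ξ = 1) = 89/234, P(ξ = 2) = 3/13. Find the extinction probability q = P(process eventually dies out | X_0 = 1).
q = 1

Mean offspring μ = 0·7/18 + 1·89/234 + 2·3/13 = 197/234 ≤ 1. For μ ≤ 1 with offspring not concentrated at 1, the Galton-Watson process goes extinct almost surely, so q = 1.
(Algebraic check: The pgf is f(s) = 7/18 + 89/234·s + 3/13·s². The extinction probability q is the smallest fixed point of f in [0, 1]. Setting s = f(s):
  3/13·s² + (89/234 − 1)·s + 7/18 = 0
  3/13·s² − (7/18 + 3/13)·s + 7/18 = 0
which factors as (s − 1)·(3/13·s − 7/18) = 0, giving roots s = 1 and s = (7/18)/(3/13) = 91/54. Since 91/54 ≥ 1, the smallest root in [0, 1] is s = 1.)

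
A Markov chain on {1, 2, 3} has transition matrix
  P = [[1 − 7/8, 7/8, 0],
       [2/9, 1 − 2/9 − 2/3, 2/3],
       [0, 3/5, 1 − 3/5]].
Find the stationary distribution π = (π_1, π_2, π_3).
π = (16/149, 63/149, 70/149)

This is a birth-death chain on three states, which satisfies detailed balance: π_1 · P_{12} = π_2 · P_{21} and π_2 · P_{23} = π_3 · P_{32}.
From π_1 · 7/8 = π_2 · 2/9: π_2/π_1 = (7/8)/(2/9) = 63/16.
From π_2 · 2/3 = π_3 · 3/5: π_3/π_2 = (2/3)/(3/5) = 10/9.
Take π_1 proportional to 1; then unnormalized π = (1, 63/16, 35/8). Normalize by dividing by the sum 149/16:
  π = (16/149, 63/149, 70/149).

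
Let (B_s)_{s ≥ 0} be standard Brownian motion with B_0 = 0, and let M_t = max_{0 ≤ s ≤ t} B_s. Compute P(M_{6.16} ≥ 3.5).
P(M_{6.16} ≥ 3.5) = 2·P(B_{6.16} ≥ 3.5) = 2(1 − Φ(3.5/√6.16)) ≈ 0.1585

By the reflection principle for Brownian motion, P(M_t ≥ a) = 2 · P(B_t ≥ a) for a ≥ 0. Since B_t ~ N(0, t), P(B_t ≥ 3.5) = 1 − Φ(3.5/√t) = 1 − Φ(3.5/√6.16) = 1 − Φ(1.4102). So
  P(M_{6.16} ≥ 3.5) = 2(1 − Φ(1.4102)) ≈ 0.1585.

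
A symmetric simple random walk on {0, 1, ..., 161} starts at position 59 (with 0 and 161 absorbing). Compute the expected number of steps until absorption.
E[τ | X_0 = 59] = 6018

Let v_k = E[τ | X_0 = k]. Boundary: v_0 = v_161 = 0. Recurrence: v_k = 1 + (v_{k-1} + v_{k+1})/2 for 1 ≤ k ≤ 160. The particular solution to v_k − (v_{k-1} + v_{k+1})/2 = 1 is v_k = −k^2. Adding homogeneous solution A + B k and matching boundaries gives v_k = k (161 − k). Substituting k = 59: v_59 = 59 · 102 = 6018.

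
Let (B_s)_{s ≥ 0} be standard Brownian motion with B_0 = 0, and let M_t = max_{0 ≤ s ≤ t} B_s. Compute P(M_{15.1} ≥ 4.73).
P(M_{15.1} ≥ 4.73) = 2·P(B_{15.1} ≥ 4.73) = 2(1 − Φ(4.73/√15.1)) ≈ 0.2235

By the reflection principle for Brownian motion, P(M_t ≥ a) = 2 · P(B_t ≥ a) for a ≥ 0. Since B_t ~ N(0, t), P(B_t ≥ 4.73) = 1 − Φ(4.73/√t) = 1 − Φ(4.73/√15.1) = 1 − Φ(1.2172). So
  P(M_{15.1} ≥ 4.73) = 2(1 − Φ(1.2172)) ≈ 0.2235.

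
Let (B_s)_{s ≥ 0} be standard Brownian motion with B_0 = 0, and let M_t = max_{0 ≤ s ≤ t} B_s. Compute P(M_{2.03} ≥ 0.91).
P(M_{2.03} ≥ 0.91) = 2·P(B_{2.03} ≥ 0.91) = 2(1 − Φ(0.91/√2.03)) ≈ 0.5230

By the reflection principle for Brownian motion, P(M_t ≥ a) = 2 · P(B_t ≥ a) for a ≥ 0. Since B_t ~ N(0, t), P(B_t ≥ 0.91) = 1 − Φ(0.91/√t) = 1 − Φ(0.91/√2.03) = 1 − Φ(0.6387). So
  P(M_{2.03} ≥ 0.91) = 2(1 − Φ(0.6387)) ≈ 0.5230.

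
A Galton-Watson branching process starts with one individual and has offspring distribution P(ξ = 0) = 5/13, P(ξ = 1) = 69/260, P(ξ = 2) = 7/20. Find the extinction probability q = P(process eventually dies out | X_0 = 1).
q = 1

Mean offspring μ = 0·5/13 + 1·69/260 + 2·7/20 = 251/260 ≤ 1. For μ ≤ 1 with offspring not concentrated at 1, the Galton-Watson process goes extinct almost surely, so q = 1.
(Algebraic check: The pgf is f(s) = 5/13 + 69/260·s + 7/20·s². The extinction probability q is the smallest fixed point of f in [0, 1]. Setting s = f(s):
  7/20·s² + (69/260 − 1)·s + 5/13 = 0
  7/20·s² − (5/13 + 7/20)·s + 5/13 = 0
which factors as (s − 1)·(7/20·s − 5/13) = 0, giving roots s = 1 and s = (5/13)/(7/20) = 100/91. Since 100/91 ≥ 1, the smallest root in [0, 1] is s = 1.)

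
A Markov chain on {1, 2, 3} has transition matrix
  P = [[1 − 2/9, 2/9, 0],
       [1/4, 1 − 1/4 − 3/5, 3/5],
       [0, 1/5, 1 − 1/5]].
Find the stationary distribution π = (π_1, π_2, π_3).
π = (9/41, 8/41, 24/41)

This is a birth-death chain on three states, which satisfies detailed balance: π_1 · P_{12} = π_2 · P_{21} and π_2 · P_{23} = π_3 · P_{32}.
From π_1 · 2/9 = π_2 · 1/4: π_2/π_1 = (2/9)/(1/4) = 8/9.
From π_2 · 3/5 = π_3 · 1/5: π_3/π_2 = (3/5)/(1/5) = 3.
Take π_1 proportional to 1; then unnormalized π = (1, 8/9, 8/3). Normalize by dividing by the sum 41/9:
  π = (9/41, 8/41, 24/41).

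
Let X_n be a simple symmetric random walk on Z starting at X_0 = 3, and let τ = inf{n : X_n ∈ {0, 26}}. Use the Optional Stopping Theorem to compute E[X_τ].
E[X_τ] = 3

X_n is a martingale and τ is a bounded-mean stopping time (indeed τ is finite a.s. with bounded expectation since the walk is in a bounded region). By the OST, E[X_τ] = E[X_0] = 3. Equivalently: E[X_τ] = 26 · P(hit 26 first) + 0 · P(hit 0 first) = 26 · (3/26) = 3.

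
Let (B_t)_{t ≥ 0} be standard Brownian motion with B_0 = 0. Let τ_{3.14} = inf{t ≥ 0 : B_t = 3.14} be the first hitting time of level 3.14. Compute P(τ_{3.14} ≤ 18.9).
P(τ_{3.14} ≤ 18.9) = 2(1 − Φ(3.14/√18.9)) = 2(1 − Φ(0.7223)) ≈ 0.4701

By the reflection principle for standard BM, P(τ_b ≤ t) = 2 · P(B_t ≥ b). Since B_t ~ N(0, t), P(B_t ≥ 3.14) = 1 − Φ(3.14/√t) = 1 − Φ(3.14/√18.9) = 1 − Φ(0.7223) ≈ 0.23506. Doubling: P(τ_{3.14} ≤ 18.9) ≈ 2 · 0.23506 = 0.47012 ≈ 0.4701.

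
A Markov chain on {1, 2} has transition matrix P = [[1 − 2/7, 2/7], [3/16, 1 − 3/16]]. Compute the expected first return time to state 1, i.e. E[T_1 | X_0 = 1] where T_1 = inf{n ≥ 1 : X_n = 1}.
E[T_1 | X_0 = 1] = 1/π_1 = 53/21

For an irreducible recurrent Markov chain with stationary distribution π, E[T_i | X_0 = i] = 1/π_i (Kac's formula). Here π_1 = (3/16)/(2/7 + 3/16) = (3/16)/(53/112) = 21/53, so E[T_1 | X_0 = 1] = 1/π_1 = (2/7 + 3/16)/(3/16) = (53/112)/(3/16) = 53/21.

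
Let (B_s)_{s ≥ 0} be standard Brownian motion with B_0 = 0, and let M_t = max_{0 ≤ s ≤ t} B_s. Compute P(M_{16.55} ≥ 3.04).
P(M_{16.55} ≥ 3.04) = 2·P(B_{16.55} ≥ 3.04) = 2(1 − Φ(3.04/√16.55)) ≈ 0.4549

By the reflection principle for Brownian motion, P(M_t ≥ a) = 2 · P(B_t ≥ a) for a ≥ 0. Since B_t ~ N(0, t), P(B_t ≥ 3.04) = 1 − Φ(3.04/√t) = 1 − Φ(3.04/√16.55) = 1 − Φ(0.7473). So
  P(M_{16.55} ≥ 3.04) = 2(1 − Φ(0.7473)) ≈ 0.4549.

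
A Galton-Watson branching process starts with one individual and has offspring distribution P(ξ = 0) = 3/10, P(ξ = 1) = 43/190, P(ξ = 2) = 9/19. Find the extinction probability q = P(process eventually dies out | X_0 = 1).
q = 19/30

The pgf is f(s) = 3/10 + 43/190·s + 9/19·s². The extinction probability q is the smallest fixed point of f in [0, 1]. Setting s = f(s):
  9/19·s² + (43/190 − 1)·s + 3/10 = 0
  9/19·s² − (3/10 + 9/19)·s + 3/10 = 0
which factors as (s − 1)·(9/19·s − 3/10) = 0, giving roots s = 1 and s = (3/10)/(9/19) = 19/30.
Mean offspring μ = 43/190 + 2·9/19 = 223/190 > 1 (supercritical), so q < 1. The extinction probability is the smaller root: q = (3/10)/(9/19) = 19/30.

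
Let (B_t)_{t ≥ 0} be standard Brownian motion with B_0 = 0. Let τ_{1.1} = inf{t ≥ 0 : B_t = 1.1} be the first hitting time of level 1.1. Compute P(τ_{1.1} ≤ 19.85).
P(τ_{1.1} ≤ 19.85) = 2(1 − Φ(1.1/√19.85)) = 2(1 − Φ(0.2469)) ≈ 0.8050

By the reflection principle for standard BM, P(τ_b ≤ t) = 2 · P(B_t ≥ b). Since B_t ~ N(0, t), P(B_t ≥ 1.1) = 1 − Φ(1.1/√t) = 1 − Φ(1.1/√19.85) = 1 − Φ(0.2469) ≈ 0.40249. Doubling: P(τ_{1.1} ≤ 19.85) ≈ 2 · 0.40249 = 0.80498 ≈ 0.8050.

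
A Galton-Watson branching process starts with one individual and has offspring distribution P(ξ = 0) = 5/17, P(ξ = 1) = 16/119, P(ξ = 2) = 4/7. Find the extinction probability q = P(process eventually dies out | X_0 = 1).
q = 35/68

The pgf is f(s) = 5/17 + 16/119·s + 4/7·s². The extinction probability q is the smallest fixed point of f in [0, 1]. Setting s = f(s):
  4/7·s² + (16/119 − 1)·s + 5/17 = 0
  4/7·s² − (5/17 + 4/7)·s + 5/17 = 0
which factors as (s − 1)·(4/7·s − 5/17) = 0, giving roots s = 1 and s = (5/17)/(4/7) = 35/68.
Mean offspring μ = 16/119 + 2·4/7 = 152/119 > 1 (supercritical), so q < 1. The extinction probability is the smaller root: q = (5/17)/(4/7) = 35/68.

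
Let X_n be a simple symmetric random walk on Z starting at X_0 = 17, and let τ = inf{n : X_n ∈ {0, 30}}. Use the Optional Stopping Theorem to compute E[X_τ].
E[X_τ] = 17

X_n is a martingale and τ is a bounded-mean stopping time (indeed τ is finite a.s. with bounded expectation since the walk is in a bounded region). By the OST, E[X_τ] = E[X_0] = 17. Equivalently: E[X_τ] = 30 · P(hit 30 first) + 0 · P(hit 0 first) = 30 · (17/30) = 17.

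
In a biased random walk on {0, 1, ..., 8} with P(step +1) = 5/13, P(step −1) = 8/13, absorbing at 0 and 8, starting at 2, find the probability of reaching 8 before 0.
P(hit 8 before 0) = (1 − (8/5)^2) / (1 − (8/5)^8) = 15625/420169

Let u_k denote P(reach 8 before 0 | start at k). Boundary: u_0 = 0, u_8 = 1. Recurrence: u_k = 5/13·u_{k+1} + 8/13·u_{k-1} for 1 ≤ k ≤ 7. Try u_k = A + B·r^k with r = q/p = (8/13)/(5/13) = 8/5. Substitution satisfies the recurrence; boundary conditions give:
  u_k = (1 − r^k) / (1 − r^N) = (1 − (8/5)^2) / (1 − (8/5)^8) = 15625/420169.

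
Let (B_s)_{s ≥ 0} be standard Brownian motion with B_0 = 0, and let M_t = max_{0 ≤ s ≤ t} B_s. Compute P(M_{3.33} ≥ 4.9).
P(M_{3.33} ≥ 4.9) = 2·P(B_{3.33} ≥ 4.9) = 2(1 − Φ(4.9/√3.33)) ≈ 0.0072

By the reflection principle for Brownian motion, P(M_t ≥ a) = 2 · P(B_t ≥ a) for a ≥ 0. Since B_t ~ N(0, t), P(B_t ≥ 4.9) = 1 − Φ(4.9/√t) = 1 − Φ(4.9/√3.33) = 1 − Φ(2.6852). So
  P(M_{3.33} ≥ 4.9) = 2(1 − Φ(2.6852)) ≈ 0.0072.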